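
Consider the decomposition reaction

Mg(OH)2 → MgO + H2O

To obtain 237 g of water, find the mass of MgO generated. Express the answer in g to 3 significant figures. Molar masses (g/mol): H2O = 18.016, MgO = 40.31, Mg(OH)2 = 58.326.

n(H2O) = 237.0 g / 18.016 g/mol = 13.15 mol.
From the equation the H2O:MgO mole ratio is 1:1, so n(MgO) = 13.15 × 1/1 = 13.15 mol.
Mass of MgO = 13.15 mol × 40.31 g/mol = 530.3 g.

530 g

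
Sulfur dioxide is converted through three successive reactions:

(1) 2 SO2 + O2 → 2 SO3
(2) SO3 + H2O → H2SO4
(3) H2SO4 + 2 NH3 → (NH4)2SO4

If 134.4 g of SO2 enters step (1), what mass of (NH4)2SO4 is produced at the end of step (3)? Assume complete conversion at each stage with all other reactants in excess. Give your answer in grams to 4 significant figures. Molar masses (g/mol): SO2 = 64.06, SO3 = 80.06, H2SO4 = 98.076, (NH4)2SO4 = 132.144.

n(SO2) = 134.4 / 64.06 = 2.0980 mol.
Reaction (1): SO2→SO3 ratio 2:2 ⇒ n(SO3) = 2.0980 mol.
Reaction (2): SO3→H2SO4 ratio 1:1 ⇒ n(H2SO4) = 2.0980 mol.
Reaction (3): H2SO4→(NH4)2SO4 ratio 1:1 ⇒ n((NH4)2SO4) = 2.0980 mol.
Mass of (NH4)2SO4 = 2.0980 × 132.144 = 277.24 g.

277.2 g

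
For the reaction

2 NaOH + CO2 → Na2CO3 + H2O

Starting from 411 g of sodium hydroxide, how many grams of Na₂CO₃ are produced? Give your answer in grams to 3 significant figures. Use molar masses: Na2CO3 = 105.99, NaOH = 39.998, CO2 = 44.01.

n(NaOH) = 411.0 g / 39.998 g/mol = 10.28 mol.
From the equation the NaOH:Na2CO3 mole ratio is 2:1, so n(Na2CO3) = 10.28 × 1/2 = 5.138 mol.
Mass of Na2CO3 = 5.138 mol × 105.99 g/mol = 544.6 g.

545 g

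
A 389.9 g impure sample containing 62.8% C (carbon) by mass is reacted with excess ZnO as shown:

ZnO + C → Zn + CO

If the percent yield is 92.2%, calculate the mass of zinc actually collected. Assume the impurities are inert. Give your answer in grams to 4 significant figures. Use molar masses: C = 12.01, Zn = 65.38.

Pure C available = 389.9 g × 0.628 = 244.86 g.
n(C) = 244.86 g / 12.01 g/mol = 20.388 mol.
From the equation the C:Zn mole ratio is 1:1, so n(Zn) = 20.388 × 1/1 = 20.388 mol.
Mass of Zn = 20.388 mol × 65.38 g/mol = 1333.0 g.
Actual mass collected = 1333.0 g × 0.922 = 1229.0 g.

1229 g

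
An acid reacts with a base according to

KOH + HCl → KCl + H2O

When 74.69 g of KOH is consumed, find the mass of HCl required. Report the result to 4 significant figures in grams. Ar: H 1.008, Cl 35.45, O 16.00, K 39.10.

48.53 g

M(KOH) = 39.10 + 16.00 + 1.008 = 56.108 g/mol.
M(HCl) = 1.008 + 35.45 = 36.458 g/mol.
n(KOH) = 74.690 g / 56.108 g/mol = 1.3312 mol.
From the equation the KOH:HCl mole ratio is 1:1, so n(HCl) = 1.3312 × 1/1 = 1.3312 mol.
Mass of HCl = 1.3312 mol × 36.458 g/mol = 48.532 g.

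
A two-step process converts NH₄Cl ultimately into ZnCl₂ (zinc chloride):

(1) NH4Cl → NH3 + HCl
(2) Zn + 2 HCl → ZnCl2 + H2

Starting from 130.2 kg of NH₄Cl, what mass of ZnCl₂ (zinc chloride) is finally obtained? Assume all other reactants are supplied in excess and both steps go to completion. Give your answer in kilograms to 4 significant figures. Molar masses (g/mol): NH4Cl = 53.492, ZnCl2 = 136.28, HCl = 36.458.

165.9 kg

130.2 kg = 130200 g.
n(NH4Cl) = 130200 / 53.492 = 2434.0 mol.
Step 1 gives a 1:1 ratio of NH4Cl to HCl, so n(HCl) = 2434.0 mol.
In step 2 the HCl:ZnCl2 ratio is 2:1, so n(ZnCl2) = 1217.0 mol.
Mass of ZnCl2 = 1217.0 × 136.28 = 165850 g = 165.9 kg.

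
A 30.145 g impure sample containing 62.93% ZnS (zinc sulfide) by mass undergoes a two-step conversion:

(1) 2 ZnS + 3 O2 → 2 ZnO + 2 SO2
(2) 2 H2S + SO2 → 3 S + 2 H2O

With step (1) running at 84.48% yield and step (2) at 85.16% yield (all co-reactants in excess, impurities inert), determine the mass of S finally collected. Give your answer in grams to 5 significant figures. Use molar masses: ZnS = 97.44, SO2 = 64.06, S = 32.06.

13.471 g

Pure ZnS = 30.145 × 0.6293 = 18.9702 g.
n(ZnS) = 18.9702 / 97.44 = 0.194686 mol.
Step 1 (ZnS:SO2 = 2:2): theoretical n(SO2) = 0.194686 mol; at 84.48% yield, n(SO2) = 0.164471 mol.
Step 2 (SO2:S = 1:3): theoretical n(S) = 0.493413 mol, so theoretical mass = 0.493413 × 32.06 = 15.8188 g.
At 85.16% yield, actual mass of S = 15.8188 × 0.8516 = 13.4713 g.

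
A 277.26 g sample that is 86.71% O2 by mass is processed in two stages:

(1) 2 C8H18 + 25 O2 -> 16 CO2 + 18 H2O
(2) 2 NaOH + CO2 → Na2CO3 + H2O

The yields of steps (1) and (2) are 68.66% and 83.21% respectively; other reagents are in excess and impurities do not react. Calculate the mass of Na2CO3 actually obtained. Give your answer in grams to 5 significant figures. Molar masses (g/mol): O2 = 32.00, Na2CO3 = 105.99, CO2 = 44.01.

291.16 g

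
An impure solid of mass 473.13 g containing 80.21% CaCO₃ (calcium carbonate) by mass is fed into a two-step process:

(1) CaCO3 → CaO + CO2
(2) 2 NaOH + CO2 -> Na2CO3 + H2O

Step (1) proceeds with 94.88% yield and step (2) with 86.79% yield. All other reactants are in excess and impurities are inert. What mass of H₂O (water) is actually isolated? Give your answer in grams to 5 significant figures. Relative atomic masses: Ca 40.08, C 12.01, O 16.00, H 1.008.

56.250 g

Pure CaCO3 = 473.13 × 0.8021 = 379.498 g.
M(CaCO3) = 40.08 + 12.01 + 3(16.00) = 100.09 g/mol.
M(H2O) = 2(1.008) + 16.00 = 18.016 g/mol.
n(CaCO3) = 379.498 / 100.09 = 3.79156 mol.
Step 1 (CaCO3:CO2 = 1:1): theoretical n(CO2) = 3.79156 mol; at 94.88% yield, n(CO2) = 3.59744 mol.
Step 2 (CO2:H2O = 1:1): theoretical n(H2O) = 3.59744 mol, so theoretical mass = 3.59744 × 18.016 = 64.8114 g.
At 86.79% yield, actual mass of H2O = 64.8114 × 0.8679 = 56.2498 g.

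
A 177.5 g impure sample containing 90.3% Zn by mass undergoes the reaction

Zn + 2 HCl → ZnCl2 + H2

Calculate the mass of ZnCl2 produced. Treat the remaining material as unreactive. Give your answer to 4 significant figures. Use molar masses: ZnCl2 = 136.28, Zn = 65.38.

Mass of pure Zn = 177.5 g × 0.903 = 160.28 g.
n(Zn) = 160.28 g / 65.38 g/mol = 2.4516 mol.
From the equation the Zn:ZnCl2 mole ratio is 1:1, so n(ZnCl2) = 2.4516 × 1/1 = 2.4516 mol.
Mass of ZnCl2 = 2.4516 mol × 136.28 g/mol = 334.10 g.

334.1 g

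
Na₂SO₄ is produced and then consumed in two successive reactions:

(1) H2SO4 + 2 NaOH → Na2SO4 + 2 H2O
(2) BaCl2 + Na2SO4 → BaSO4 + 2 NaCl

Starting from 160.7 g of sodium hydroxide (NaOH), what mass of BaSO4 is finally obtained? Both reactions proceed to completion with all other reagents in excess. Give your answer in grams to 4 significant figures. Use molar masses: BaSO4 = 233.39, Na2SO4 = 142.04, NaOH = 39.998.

n(NaOH) = 160.70 / 39.998 = 4.0177 mol.
Step 1 gives a 2:1 ratio of NaOH to Na2SO4, so n(Na2SO4) = 2.0089 mol.
In step 2 the Na2SO4:BaSO4 ratio is 1:1, so n(BaSO4) = 2.0089 mol.
Mass of BaSO4 = 2.0089 × 233.39 = 468.85 g.

468.8 g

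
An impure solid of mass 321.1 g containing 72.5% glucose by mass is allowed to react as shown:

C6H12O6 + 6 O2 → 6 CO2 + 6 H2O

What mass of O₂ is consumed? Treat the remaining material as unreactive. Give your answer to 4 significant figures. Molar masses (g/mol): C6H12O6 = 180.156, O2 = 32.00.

248.1 g

Mass of pure C6H12O6 = 321.1 g × 0.725 = 232.80 g.
n(C6H12O6) = 232.80 g / 180.156 g/mol = 1.2922 mol.
From the equation the C6H12O6:O2 mole ratio is 1:6, so n(O2) = 1.2922 × 6/1 = 7.7532 mol.
Mass of O2 = 7.7532 mol × 32.00 g/mol = 248.10 g.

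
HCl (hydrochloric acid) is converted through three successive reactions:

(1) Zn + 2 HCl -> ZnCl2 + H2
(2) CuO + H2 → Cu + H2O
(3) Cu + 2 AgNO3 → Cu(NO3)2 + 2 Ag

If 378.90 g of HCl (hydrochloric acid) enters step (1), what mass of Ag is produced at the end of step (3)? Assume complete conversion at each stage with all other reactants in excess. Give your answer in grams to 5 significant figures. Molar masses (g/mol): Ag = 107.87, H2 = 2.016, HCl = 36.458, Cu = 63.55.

1121.1 g

n(HCl) = 378.90 / 36.458 = 10.3928 mol.
Reaction (1): HCl→H2 ratio 2:1 ⇒ n(H2) = 5.19639 mol.
Reaction (2): H2→Cu ratio 1:1 ⇒ n(Cu) = 5.19639 mol.
Reaction (3): Cu→Ag ratio 1:2 ⇒ n(Ag) = 10.3928 mol.
Mass of Ag = 10.3928 × 107.87 = 1121.07 g.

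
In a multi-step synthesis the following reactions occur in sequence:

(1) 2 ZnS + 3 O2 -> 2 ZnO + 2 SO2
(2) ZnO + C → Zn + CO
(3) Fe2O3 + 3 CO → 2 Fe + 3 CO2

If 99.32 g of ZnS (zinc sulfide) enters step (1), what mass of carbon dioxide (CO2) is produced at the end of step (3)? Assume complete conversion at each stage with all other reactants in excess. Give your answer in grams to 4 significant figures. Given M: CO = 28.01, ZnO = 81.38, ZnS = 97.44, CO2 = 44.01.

44.86 g

n(ZnS) = 99.32 / 97.44 = 1.0193 mol.
Reaction (1): ZnS→ZnO ratio 2:2 ⇒ n(ZnO) = 1.0193 mol.
Reaction (2): ZnO→CO ratio 1:1 ⇒ n(CO) = 1.0193 mol.
Reaction (3): CO→CO2 ratio 3:3 ⇒ n(CO2) = 1.0193 mol.
Mass of CO2 = 1.0193 × 44.01 = 44.859 g.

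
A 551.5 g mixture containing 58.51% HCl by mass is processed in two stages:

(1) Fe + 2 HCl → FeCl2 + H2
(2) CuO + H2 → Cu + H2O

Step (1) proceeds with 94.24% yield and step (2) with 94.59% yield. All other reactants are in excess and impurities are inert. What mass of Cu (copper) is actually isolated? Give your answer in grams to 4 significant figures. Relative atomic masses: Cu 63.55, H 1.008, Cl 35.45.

Pure HCl = 551.5 × 0.5851 = 322.68 g.
M(HCl) = 1.008 + 35.45 = 36.458 g/mol.
M(Cu) = 63.55 g/mol.
n(HCl) = 322.68 / 36.458 = 8.8508 mol.
Step 1 (HCl:H2 = 2:1): theoretical n(H2) = 4.4254 mol; at 94.24% yield, n(H2) = 4.1705 mol.
Step 2 (H2:Cu = 1:1): theoretical n(Cu) = 4.1705 mol, so theoretical mass = 4.1705 × 63.55 = 265.04 g.
At 94.59% yield, actual mass of Cu = 265.04 × 0.9459 = 250.70 g.

250.7 g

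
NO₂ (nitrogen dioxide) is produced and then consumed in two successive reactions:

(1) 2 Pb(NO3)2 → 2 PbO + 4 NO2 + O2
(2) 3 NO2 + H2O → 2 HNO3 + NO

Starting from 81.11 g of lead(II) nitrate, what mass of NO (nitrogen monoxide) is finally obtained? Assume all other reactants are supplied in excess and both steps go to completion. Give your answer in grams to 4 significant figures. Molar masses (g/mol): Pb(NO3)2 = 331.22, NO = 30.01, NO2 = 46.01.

4.899 g

n(Pb(NO3)2) = 81.110 / 331.22 = 0.24488 mol.
Step 1 gives a 2:4 ratio of Pb(NO3)2 to NO2, so n(NO2) = 0.48977 mol.
In step 2 the NO2:NO ratio is 3:1, so n(NO) = 0.16326 mol.
Mass of NO = 0.16326 × 30.01 = 4.8993 g.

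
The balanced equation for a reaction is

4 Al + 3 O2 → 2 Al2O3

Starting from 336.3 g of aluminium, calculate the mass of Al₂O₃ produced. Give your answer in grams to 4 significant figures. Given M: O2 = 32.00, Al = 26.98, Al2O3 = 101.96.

635.5 g

n(Al) = 336.30 g / 26.98 g/mol = 12.465 mol.
From the equation the Al:Al2O3 mole ratio is 4:2, so n(Al2O3) = 12.465 × 2/4 = 6.2324 mol.
Mass of Al2O3 = 6.2324 mol × 101.96 g/mol = 635.45 g.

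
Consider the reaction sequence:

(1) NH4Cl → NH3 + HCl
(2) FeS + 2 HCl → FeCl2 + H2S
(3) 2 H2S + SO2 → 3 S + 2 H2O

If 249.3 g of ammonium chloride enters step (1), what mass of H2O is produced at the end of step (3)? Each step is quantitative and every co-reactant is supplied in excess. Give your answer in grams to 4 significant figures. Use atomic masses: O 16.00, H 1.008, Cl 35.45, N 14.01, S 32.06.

41.98 g

M(NH4Cl) = 14.01 + 4(1.008) + 35.45 = 53.492 g/mol.
M(H2O) = 2(1.008) + 16.00 = 18.016 g/mol.
n(NH4Cl) = 249.3 / 53.492 = 4.6605 mol.
Reaction (1): NH4Cl→HCl ratio 1:1 ⇒ n(HCl) = 4.6605 mol.
Reaction (2): HCl→H2S ratio 2:1 ⇒ n(H2S) = 2.3303 mol.
Reaction (3): H2S→H2O ratio 2:2 ⇒ n(H2O) = 2.3303 mol.
Mass of H2O = 2.3303 × 18.016 = 41.982 g.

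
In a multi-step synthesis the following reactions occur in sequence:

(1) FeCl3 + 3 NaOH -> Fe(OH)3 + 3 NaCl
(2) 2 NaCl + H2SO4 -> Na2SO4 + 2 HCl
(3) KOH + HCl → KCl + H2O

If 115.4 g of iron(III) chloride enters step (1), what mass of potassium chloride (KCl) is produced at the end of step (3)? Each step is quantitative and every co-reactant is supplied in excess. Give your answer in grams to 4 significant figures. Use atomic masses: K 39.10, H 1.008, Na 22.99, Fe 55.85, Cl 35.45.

M(FeCl3) = 55.85 + 3(35.45) = 162.20 g/mol.
M(KCl) = 39.10 + 35.45 = 74.55 g/mol.
n(FeCl3) = 115.4 / 162.20 = 0.71147 mol.
Reaction (1): FeCl3→NaCl ratio 1:3 ⇒ n(NaCl) = 2.1344 mol.
Reaction (2): NaCl→HCl ratio 2:2 ⇒ n(HCl) = 2.1344 mol.
Reaction (3): HCl→KCl ratio 1:1 ⇒ n(KCl) = 2.1344 mol.
Mass of KCl = 2.1344 × 74.55 = 159.12 g.

159.1 g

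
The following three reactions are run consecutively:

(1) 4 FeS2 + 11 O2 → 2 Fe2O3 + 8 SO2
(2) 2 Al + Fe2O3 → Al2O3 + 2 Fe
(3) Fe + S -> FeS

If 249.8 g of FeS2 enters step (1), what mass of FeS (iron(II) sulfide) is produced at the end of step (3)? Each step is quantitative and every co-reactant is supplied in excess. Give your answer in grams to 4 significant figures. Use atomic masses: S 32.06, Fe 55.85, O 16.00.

M(FeS2) = 55.85 + 2(32.06) = 119.97 g/mol.
M(FeS) = 55.85 + 32.06 = 87.91 g/mol.
n(FeS2) = 249.8 / 119.97 = 2.0822 mol.
Reaction (1): FeS2→Fe2O3 ratio 4:2 ⇒ n(Fe2O3) = 1.0411 mol.
Reaction (2): Fe2O3→Fe ratio 1:2 ⇒ n(Fe) = 2.0822 mol.
Reaction (3): Fe→FeS ratio 1:1 ⇒ n(FeS) = 2.0822 mol.
Mass of FeS = 2.0822 × 87.91 = 183.05 g.

183.0 g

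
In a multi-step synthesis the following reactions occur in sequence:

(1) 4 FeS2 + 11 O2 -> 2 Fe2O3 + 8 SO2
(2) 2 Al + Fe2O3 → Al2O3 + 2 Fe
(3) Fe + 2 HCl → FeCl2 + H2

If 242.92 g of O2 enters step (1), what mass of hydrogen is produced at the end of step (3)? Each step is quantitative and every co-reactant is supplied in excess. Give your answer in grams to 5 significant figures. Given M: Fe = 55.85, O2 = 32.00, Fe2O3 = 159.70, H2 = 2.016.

5.5651 g

n(O2) = 242.92 / 32.00 = 7.59125 mol.
Reaction (1): O2→Fe2O3 ratio 11:2 ⇒ n(Fe2O3) = 1.38023 mol.
Reaction (2): Fe2O3→Fe ratio 1:2 ⇒ n(Fe) = 2.76045 mol.
Reaction (3): Fe→H2 ratio 1:1 ⇒ n(H2) = 2.76045 mol.
Mass of H2 = 2.76045 × 2.016 = 5.56508 g.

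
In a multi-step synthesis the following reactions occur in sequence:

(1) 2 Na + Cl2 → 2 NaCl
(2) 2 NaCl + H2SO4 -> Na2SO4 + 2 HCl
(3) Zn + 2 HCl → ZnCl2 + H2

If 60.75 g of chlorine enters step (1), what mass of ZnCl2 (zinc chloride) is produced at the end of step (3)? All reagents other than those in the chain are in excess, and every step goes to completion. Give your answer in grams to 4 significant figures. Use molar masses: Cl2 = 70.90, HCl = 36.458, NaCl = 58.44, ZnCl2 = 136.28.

116.8 g

n(Cl2) = 60.75 / 70.90 = 0.85684 mol.
Reaction (1): Cl2→NaCl ratio 1:2 ⇒ n(NaCl) = 1.7137 mol.
Reaction (2): NaCl→HCl ratio 2:2 ⇒ n(HCl) = 1.7137 mol.
Reaction (3): HCl→ZnCl2 ratio 2:1 ⇒ n(ZnCl2) = 0.85684 mol.
Mass of ZnCl2 = 0.85684 × 136.28 = 116.77 g.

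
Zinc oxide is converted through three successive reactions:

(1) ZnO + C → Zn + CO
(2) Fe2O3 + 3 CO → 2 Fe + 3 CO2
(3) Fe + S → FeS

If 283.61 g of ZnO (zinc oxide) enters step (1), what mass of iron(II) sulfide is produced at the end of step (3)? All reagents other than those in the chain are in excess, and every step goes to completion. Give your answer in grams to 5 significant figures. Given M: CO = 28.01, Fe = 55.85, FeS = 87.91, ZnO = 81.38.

n(ZnO) = 283.61 / 81.38 = 3.48501 mol.
Reaction (1): ZnO→CO ratio 1:1 ⇒ n(CO) = 3.48501 mol.
Reaction (2): CO→Fe ratio 3:2 ⇒ n(Fe) = 2.32334 mol.
Reaction (3): Fe→FeS ratio 1:1 ⇒ n(FeS) = 2.32334 mol.
Mass of FeS = 2.32334 × 87.91 = 204.245 g.

204.24 g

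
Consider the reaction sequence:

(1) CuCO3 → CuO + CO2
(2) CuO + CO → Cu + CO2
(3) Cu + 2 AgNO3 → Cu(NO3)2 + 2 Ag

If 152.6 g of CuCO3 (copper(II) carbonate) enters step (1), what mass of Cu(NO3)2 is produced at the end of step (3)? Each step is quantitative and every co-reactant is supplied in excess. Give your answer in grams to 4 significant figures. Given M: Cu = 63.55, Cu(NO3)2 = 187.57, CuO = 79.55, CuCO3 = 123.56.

231.7 g

n(CuCO3) = 152.6 / 123.56 = 1.2350 mol.
Reaction (1): CuCO3→CuO ratio 1:1 ⇒ n(CuO) = 1.2350 mol.
Reaction (2): CuO→Cu ratio 1:1 ⇒ n(Cu) = 1.2350 mol.
Reaction (3): Cu→Cu(NO3)2 ratio 1:1 ⇒ n(Cu(NO3)2) = 1.2350 mol.
Mass of Cu(NO3)2 = 1.2350 × 187.57 = 231.65 g.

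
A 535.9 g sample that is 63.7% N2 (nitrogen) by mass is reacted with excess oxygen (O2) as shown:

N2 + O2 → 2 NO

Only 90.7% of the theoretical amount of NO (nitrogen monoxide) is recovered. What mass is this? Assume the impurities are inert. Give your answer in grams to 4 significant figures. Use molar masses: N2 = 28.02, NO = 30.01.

Pure N2 available = 535.9 g × 0.637 = 341.37 g.
n(N2) = 341.37 g / 28.02 g/mol = 12.183 mol.
From the equation the N2:NO mole ratio is 1:2, so n(NO) = 12.183 × 2/1 = 24.366 mol.
Mass of NO = 24.366 mol × 30.01 g/mol = 731.23 g.
Actual mass collected = 731.23 g × 0.907 = 663.22 g.

663.2 g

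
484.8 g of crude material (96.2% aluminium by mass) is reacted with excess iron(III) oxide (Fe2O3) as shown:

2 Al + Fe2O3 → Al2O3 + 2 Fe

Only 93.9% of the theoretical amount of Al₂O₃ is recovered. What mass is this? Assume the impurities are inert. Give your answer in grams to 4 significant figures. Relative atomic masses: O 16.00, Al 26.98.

827.5 g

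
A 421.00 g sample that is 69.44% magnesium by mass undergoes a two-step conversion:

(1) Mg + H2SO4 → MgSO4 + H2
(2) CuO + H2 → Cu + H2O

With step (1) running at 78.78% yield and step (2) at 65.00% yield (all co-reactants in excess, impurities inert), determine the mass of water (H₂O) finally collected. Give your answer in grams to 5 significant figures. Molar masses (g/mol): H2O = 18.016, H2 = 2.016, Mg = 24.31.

110.94 g

Pure Mg = 421.00 × 0.6944 = 292.342 g.
n(Mg) = 292.342 / 24.31 = 12.0256 mol.
Step 1 (Mg:H2 = 1:1): theoretical n(H2) = 12.0256 mol; at 78.78% yield, n(H2) = 9.47377 mol.
Step 2 (H2:H2O = 1:1): theoretical n(H2O) = 9.47377 mol, so theoretical mass = 9.47377 × 18.016 = 170.679 g.
At 65.00% yield, actual mass of H2O = 170.679 × 0.6500 = 110.942 g.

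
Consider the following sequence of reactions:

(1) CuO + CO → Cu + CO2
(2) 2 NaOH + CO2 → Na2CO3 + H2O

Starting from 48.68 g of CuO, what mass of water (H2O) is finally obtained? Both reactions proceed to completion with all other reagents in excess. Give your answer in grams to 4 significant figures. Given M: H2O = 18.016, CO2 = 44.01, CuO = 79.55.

11.02 g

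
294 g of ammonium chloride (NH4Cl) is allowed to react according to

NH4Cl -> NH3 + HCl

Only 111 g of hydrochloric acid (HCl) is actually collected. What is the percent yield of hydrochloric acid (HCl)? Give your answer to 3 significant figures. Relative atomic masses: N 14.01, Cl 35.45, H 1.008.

55.4 %

M(NH4Cl) = 14.01 + 4(1.008) + 35.45 = 53.492 g/mol.
M(HCl) = 1.008 + 35.45 = 36.458 g/mol.
n(NH4Cl) = 294.0 g / 53.492 g/mol = 5.496 mol.
From the equation the NH4Cl:HCl mole ratio is 1:1, so n(HCl) = 5.496 × 1/1 = 5.496 mol.
Mass of HCl = 5.496 mol × 36.458 g/mol = 200.4 g.
This is the theoretical yield. Percent yield = 111 g / 200.4 g × 100% = 55.40%.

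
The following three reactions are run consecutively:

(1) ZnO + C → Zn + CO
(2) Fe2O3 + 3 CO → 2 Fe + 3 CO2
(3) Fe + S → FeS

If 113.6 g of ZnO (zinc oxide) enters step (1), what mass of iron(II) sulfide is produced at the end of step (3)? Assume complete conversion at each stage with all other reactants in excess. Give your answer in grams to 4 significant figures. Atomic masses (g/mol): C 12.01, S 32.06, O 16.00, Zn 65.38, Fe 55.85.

81.81 g

M(ZnO) = 65.38 + 16.00 = 81.38 g/mol.
M(FeS) = 55.85 + 32.06 = 87.91 g/mol.
n(ZnO) = 113.6 / 81.38 = 1.3959 mol.
Reaction (1): ZnO→CO ratio 1:1 ⇒ n(CO) = 1.3959 mol.
Reaction (2): CO→Fe ratio 3:2 ⇒ n(Fe) = 0.93061 mol.
Reaction (3): Fe→FeS ratio 1:1 ⇒ n(FeS) = 0.93061 mol.
Mass of FeS = 0.93061 × 87.91 = 81.810 g.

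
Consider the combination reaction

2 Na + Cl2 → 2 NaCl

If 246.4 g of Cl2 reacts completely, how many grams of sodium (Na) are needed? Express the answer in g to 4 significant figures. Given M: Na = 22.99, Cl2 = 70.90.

159.8 g

n(Cl2) = 246.40 g / 70.90 g/mol = 3.4753 mol.
From the equation the Cl2:Na mole ratio is 1:2, so n(Na) = 3.4753 × 2/1 = 6.9506 mol.
Mass of Na = 6.9506 mol × 22.99 g/mol = 159.80 g.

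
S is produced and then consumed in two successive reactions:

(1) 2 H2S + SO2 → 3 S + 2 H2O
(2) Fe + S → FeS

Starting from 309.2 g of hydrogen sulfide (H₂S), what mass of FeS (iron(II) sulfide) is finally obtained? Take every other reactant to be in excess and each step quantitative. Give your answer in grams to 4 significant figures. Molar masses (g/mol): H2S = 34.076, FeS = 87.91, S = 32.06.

n(H2S) = 309.20 / 34.076 = 9.0738 mol.
Step 1 gives a 2:3 ratio of H2S to S, so n(S) = 13.611 mol.
In step 2 the S:FeS ratio is 1:1, so n(FeS) = 13.611 mol.
Mass of FeS = 13.611 × 87.91 = 1196.5 g.

1197 g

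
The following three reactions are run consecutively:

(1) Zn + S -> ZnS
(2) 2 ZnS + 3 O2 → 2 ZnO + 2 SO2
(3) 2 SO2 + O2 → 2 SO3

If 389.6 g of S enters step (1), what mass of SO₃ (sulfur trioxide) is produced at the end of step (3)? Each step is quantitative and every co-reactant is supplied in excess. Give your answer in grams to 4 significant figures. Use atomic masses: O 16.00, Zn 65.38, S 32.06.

972.9 g

M(S) = 32.06 g/mol.
M(SO3) = 32.06 + 3(16.00) = 80.06 g/mol.
n(S) = 389.6 / 32.06 = 12.152 mol.
Reaction (1): S→ZnS ratio 1:1 ⇒ n(ZnS) = 12.152 mol.
Reaction (2): ZnS→SO2 ratio 2:2 ⇒ n(SO2) = 12.152 mol.
Reaction (3): SO2→SO3 ratio 2:2 ⇒ n(SO3) = 12.152 mol.
Mass of SO3 = 12.152 × 80.06 = 972.91 g.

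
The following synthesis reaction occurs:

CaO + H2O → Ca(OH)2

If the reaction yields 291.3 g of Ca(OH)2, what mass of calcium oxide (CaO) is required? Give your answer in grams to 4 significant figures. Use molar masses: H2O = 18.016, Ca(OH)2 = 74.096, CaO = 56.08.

n(Ca(OH)2) = 291.30 g / 74.096 g/mol = 3.9314 mol.
From the equation the Ca(OH)2:CaO mole ratio is 1:1, so n(CaO) = 3.9314 × 1/1 = 3.9314 mol.
Mass of CaO = 3.9314 mol × 56.08 g/mol = 220.47 g.

220.5 g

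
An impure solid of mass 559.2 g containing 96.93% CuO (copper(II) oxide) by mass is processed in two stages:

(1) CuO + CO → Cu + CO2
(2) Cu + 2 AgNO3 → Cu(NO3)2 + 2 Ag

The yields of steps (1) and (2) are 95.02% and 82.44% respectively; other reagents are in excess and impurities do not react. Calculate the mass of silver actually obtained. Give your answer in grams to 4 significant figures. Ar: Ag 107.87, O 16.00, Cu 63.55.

Pure CuO = 559.2 × 0.9693 = 542.03 g.
M(CuO) = 63.55 + 16.00 = 79.55 g/mol.
M(Ag) = 107.87 g/mol.
n(CuO) = 542.03 / 79.55 = 6.8137 mol.
Step 1 (CuO:Cu = 1:1): theoretical n(Cu) = 6.8137 mol; at 95.02% yield, n(Cu) = 6.4744 mol.
Step 2 (Cu:Ag = 1:2): theoretical n(Ag) = 12.949 mol, so theoretical mass = 12.949 × 107.87 = 1396.8 g.
At 82.44% yield, actual mass of Ag = 1396.8 × 0.8244 = 1151.5 g.

1152 g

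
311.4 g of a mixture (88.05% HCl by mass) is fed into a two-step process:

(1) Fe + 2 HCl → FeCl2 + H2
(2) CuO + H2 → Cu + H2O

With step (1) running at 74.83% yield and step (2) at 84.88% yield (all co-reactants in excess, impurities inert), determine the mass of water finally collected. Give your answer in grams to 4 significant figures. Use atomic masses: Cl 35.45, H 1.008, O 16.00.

43.03 g

Pure HCl = 311.4 × 0.8805 = 274.19 g.
M(HCl) = 1.008 + 35.45 = 36.458 g/mol.
M(H2O) = 2(1.008) + 16.00 = 18.016 g/mol.
n(HCl) = 274.19 / 36.458 = 7.5206 mol.
Step 1 (HCl:H2 = 2:1): theoretical n(H2) = 3.7603 mol; at 74.83% yield, n(H2) = 2.8138 mol.
Step 2 (H2:H2O = 1:1): theoretical n(H2O) = 2.8138 mol, so theoretical mass = 2.8138 × 18.016 = 50.694 g.
At 84.88% yield, actual mass of H2O = 50.694 × 0.8488 = 43.029 g.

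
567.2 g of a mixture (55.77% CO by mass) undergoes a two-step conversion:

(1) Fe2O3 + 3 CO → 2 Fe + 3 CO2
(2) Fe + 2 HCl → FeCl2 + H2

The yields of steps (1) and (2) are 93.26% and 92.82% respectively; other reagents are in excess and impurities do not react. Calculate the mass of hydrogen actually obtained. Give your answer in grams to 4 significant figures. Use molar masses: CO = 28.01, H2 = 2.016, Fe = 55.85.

Pure CO = 567.2 × 0.5577 = 316.33 g.
n(CO) = 316.33 / 28.01 = 11.293 mol.
Step 1 (CO:Fe = 3:2): theoretical n(Fe) = 7.5289 mol; at 93.26% yield, n(Fe) = 7.0215 mol.
Step 2 (Fe:H2 = 1:1): theoretical n(H2) = 7.0215 mol, so theoretical mass = 7.0215 × 2.016 = 14.155 g.
At 92.82% yield, actual mass of H2 = 14.155 × 0.9282 = 13.139 g.

13.14 g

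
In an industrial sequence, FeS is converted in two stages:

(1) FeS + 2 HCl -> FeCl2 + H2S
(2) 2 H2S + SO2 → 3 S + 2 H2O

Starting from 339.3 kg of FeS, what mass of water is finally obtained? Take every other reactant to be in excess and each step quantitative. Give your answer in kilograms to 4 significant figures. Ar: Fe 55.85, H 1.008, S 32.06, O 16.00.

M(FeS) = 55.85 + 32.06 = 87.91 g/mol.
M(H2O) = 2(1.008) + 16.00 = 18.016 g/mol.
339.3 kg = 339300 g.
n(FeS) = 339300 / 87.91 = 3859.6 mol.
Step 1 gives a 1:1 ratio of FeS to H2S, so n(H2S) = 3859.6 mol.
In step 2 the H2S:H2O ratio is 2:2, so n(H2O) = 3859.6 mol.
Mass of H2O = 3859.6 × 18.016 = 69535 g = 69.54 kg.

69.54 kg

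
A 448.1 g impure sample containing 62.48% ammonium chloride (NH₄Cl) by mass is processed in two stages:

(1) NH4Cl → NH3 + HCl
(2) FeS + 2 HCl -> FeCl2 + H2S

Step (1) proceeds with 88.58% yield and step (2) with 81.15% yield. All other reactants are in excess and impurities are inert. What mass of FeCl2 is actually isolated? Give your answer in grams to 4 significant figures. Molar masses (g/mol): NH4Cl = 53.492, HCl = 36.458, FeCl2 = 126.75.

Pure NH4Cl = 448.1 × 0.6248 = 279.97 g.
n(NH4Cl) = 279.97 / 53.492 = 5.2339 mol.
Step 1 (NH4Cl:HCl = 1:1): theoretical n(HCl) = 5.2339 mol; at 88.58% yield, n(HCl) = 4.6362 mol.
Step 2 (HCl:FeCl2 = 2:1): theoretical n(FeCl2) = 2.3181 mol, so theoretical mass = 2.3181 × 126.75 = 293.82 g.
At 81.15% yield, actual mass of FeCl2 = 293.82 × 0.8115 = 238.43 g.

238.4 g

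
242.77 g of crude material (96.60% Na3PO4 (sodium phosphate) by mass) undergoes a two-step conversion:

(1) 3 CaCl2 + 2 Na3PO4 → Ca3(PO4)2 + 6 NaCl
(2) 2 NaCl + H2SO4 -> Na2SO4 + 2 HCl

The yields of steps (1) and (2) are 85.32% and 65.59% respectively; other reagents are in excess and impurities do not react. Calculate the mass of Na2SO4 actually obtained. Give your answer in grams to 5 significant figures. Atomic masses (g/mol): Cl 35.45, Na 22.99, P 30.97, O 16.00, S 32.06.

Pure Na3PO4 = 242.77 × 0.9660 = 234.516 g.
M(Na3PO4) = 3(22.99) + 30.97 + 4(16.00) = 163.94 g/mol.
M(Na2SO4) = 2(22.99) + 32.06 + 4(16.00) = 142.04 g/mol.
n(Na3PO4) = 234.516 / 163.94 = 1.43050 mol.
Step 1 (Na3PO4:NaCl = 2:6): theoretical n(NaCl) = 4.29149 mol; at 85.32% yield, n(NaCl) = 3.66150 mol.
Step 2 (NaCl:Na2SO4 = 2:1): theoretical n(Na2SO4) = 1.83075 mol, so theoretical mass = 1.83075 × 142.04 = 260.040 g.
At 65.59% yield, actual mass of Na2SO4 = 260.040 × 0.6559 = 170.560 g.

170.56 g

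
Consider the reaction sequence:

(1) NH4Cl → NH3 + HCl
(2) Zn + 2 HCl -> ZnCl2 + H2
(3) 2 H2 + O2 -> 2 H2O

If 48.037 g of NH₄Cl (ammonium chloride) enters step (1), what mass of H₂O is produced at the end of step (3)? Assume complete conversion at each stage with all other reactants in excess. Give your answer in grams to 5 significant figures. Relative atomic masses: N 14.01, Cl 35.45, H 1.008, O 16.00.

8.0894 g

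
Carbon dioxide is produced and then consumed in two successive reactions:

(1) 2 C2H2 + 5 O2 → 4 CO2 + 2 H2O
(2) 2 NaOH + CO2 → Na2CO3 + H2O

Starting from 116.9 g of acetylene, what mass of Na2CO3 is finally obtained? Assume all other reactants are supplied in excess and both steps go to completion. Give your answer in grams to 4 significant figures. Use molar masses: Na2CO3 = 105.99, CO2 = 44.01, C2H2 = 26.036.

951.8 g

n(C2H2) = 116.90 / 26.036 = 4.4899 mol.
Step 1 gives a 2:4 ratio of C2H2 to CO2, so n(CO2) = 8.9799 mol.
In step 2 the CO2:Na2CO3 ratio is 1:1, so n(Na2CO3) = 8.9799 mol.
Mass of Na2CO3 = 8.9799 × 105.99 = 951.78 g.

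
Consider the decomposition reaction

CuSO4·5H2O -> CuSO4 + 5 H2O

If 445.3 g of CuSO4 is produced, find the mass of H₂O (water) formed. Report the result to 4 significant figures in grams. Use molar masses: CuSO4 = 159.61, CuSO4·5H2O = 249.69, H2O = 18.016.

n(CuSO4) = 445.30 g / 159.61 g/mol = 2.7899 mol.
From the equation the CuSO4:H2O mole ratio is 1:5, so n(H2O) = 2.7899 × 5/1 = 13.950 mol.
Mass of H2O = 13.950 mol × 18.016 g/mol = 251.32 g.

251.3 g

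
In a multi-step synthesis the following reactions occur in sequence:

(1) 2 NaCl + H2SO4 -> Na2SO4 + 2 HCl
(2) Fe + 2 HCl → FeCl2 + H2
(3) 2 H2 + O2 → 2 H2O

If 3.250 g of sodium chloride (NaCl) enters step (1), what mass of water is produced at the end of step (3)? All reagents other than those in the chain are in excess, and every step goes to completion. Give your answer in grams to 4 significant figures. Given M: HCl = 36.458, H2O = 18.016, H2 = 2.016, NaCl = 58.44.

n(NaCl) = 3.250 / 58.44 = 0.055613 mol.
Reaction (1): NaCl→HCl ratio 2:2 ⇒ n(HCl) = 0.055613 mol.
Reaction (2): HCl→H2 ratio 2:1 ⇒ n(H2) = 0.027806 mol.
Reaction (3): H2→H2O ratio 2:2 ⇒ n(H2O) = 0.027806 mol.
Mass of H2O = 0.027806 × 18.016 = 0.50096 g.

0.5010 g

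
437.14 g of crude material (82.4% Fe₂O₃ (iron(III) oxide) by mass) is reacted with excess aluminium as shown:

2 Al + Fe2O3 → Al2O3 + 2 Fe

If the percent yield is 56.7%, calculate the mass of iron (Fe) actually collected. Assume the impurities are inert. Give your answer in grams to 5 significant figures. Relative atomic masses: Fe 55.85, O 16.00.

142.85 g

Pure Fe2O3 available = 437.14 g × 0.824 = 360.203 g.
M(Fe2O3) = 2(55.85) + 3(16.00) = 159.70 g/mol.
M(Fe) = 55.85 g/mol.
n(Fe2O3) = 360.203 g / 159.70 g/mol = 2.25550 mol.
From the equation the Fe2O3:Fe mole ratio is 1:2, so n(Fe) = 2.25550 × 2/1 = 4.51100 mol.
Mass of Fe = 4.51100 mol × 55.85 g/mol = 251.939 g.
Actual mass collected = 251.939 g × 0.567 = 142.850 g.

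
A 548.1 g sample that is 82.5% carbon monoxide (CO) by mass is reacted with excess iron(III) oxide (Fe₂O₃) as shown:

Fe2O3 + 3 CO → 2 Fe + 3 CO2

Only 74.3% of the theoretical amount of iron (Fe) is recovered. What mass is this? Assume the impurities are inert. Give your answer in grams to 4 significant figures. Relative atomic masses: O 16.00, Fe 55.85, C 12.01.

446.6 g

Pure CO available = 548.1 g × 0.825 = 452.18 g.
M(CO) = 12.01 + 16.00 = 28.01 g/mol.
M(Fe) = 55.85 g/mol.
n(CO) = 452.18 g / 28.01 g/mol = 16.144 mol.
From the equation the CO:Fe mole ratio is 3:2, so n(Fe) = 16.144 × 2/3 = 10.762 mol.
Mass of Fe = 10.762 mol × 55.85 g/mol = 601.08 g.
Actual mass collected = 601.08 g × 0.743 = 446.60 g.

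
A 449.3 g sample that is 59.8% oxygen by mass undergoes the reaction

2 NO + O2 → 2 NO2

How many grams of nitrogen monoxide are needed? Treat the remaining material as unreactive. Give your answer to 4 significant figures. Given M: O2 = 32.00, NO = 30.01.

Mass of pure O2 = 449.3 g × 0.598 = 268.68 g.
n(O2) = 268.68 g / 32.00 g/mol = 8.3963 mol.
From the equation the O2:NO mole ratio is 1:2, so n(NO) = 8.3963 × 2/1 = 16.793 mol.
Mass of NO = 16.793 mol × 30.01 g/mol = 503.95 g.

503.9 g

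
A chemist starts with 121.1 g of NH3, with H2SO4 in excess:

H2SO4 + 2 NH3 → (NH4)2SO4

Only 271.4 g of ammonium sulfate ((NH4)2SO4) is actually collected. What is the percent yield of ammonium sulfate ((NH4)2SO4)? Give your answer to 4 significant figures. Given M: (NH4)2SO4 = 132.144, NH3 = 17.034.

57.78 %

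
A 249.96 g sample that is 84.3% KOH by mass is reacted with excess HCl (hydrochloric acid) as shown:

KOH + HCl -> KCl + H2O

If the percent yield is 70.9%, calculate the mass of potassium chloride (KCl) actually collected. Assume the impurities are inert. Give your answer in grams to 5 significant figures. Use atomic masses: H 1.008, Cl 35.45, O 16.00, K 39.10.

198.50 g

Pure KOH available = 249.96 g × 0.843 = 210.716 g.
M(KOH) = 39.10 + 16.00 + 1.008 = 56.108 g/mol.
M(KCl) = 39.10 + 35.45 = 74.55 g/mol.
n(KOH) = 210.716 g / 56.108 g/mol = 3.75555 mol.
From the equation the KOH:KCl mole ratio is 1:1, so n(KCl) = 3.75555 × 1/1 = 3.75555 mol.
Mass of KCl = 3.75555 mol × 74.55 g/mol = 279.976 g.
Actual mass collected = 279.976 g × 0.709 = 198.503 g.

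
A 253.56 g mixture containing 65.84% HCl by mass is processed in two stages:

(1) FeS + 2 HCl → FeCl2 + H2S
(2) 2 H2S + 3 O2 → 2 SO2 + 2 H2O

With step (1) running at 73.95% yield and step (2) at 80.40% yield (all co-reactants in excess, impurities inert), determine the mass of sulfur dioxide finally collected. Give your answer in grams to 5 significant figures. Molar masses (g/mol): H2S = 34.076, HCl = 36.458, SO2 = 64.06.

87.202 g

Pure HCl = 253.56 × 0.6584 = 166.944 g.
n(HCl) = 166.944 / 36.458 = 4.57907 mol.
Step 1 (HCl:H2S = 2:1): theoretical n(H2S) = 2.28954 mol; at 73.95% yield, n(H2S) = 1.69311 mol.
Step 2 (H2S:SO2 = 2:2): theoretical n(SO2) = 1.69311 mol, so theoretical mass = 1.69311 × 64.06 = 108.461 g.
At 80.40% yield, actual mass of SO2 = 108.461 × 0.8040 = 87.2025 g.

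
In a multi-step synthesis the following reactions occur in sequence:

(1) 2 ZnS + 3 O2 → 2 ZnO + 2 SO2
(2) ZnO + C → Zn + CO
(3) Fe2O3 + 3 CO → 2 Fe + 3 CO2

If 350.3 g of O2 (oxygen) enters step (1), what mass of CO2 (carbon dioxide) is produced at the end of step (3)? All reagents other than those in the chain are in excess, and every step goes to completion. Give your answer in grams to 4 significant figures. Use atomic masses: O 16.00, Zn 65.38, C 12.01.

321.2 g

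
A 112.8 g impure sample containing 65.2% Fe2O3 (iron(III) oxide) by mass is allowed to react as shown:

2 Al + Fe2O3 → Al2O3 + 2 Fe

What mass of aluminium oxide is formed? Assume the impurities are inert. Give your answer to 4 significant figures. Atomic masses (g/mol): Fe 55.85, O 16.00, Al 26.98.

Mass of pure Fe2O3 = 112.8 g × 0.652 = 73.546 g.
M(Fe2O3) = 2(55.85) + 3(16.00) = 159.70 g/mol.
M(Al2O3) = 2(26.98) + 3(16.00) = 101.96 g/mol.
n(Fe2O3) = 73.546 g / 159.70 g/mol = 0.46052 mol.
From the equation the Fe2O3:Al2O3 mole ratio is 1:1, so n(Al2O3) = 0.46052 × 1/1 = 0.46052 mol.
Mass of Al2O3 = 0.46052 mol × 101.96 g/mol = 46.955 g.

46.95 g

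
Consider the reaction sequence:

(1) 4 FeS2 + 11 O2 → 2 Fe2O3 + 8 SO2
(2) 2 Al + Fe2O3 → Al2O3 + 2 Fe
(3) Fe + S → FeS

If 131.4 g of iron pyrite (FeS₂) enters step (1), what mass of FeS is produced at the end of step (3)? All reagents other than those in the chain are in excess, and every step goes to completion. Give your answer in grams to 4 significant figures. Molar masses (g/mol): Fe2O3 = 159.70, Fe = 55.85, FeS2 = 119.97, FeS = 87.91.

96.29 g

n(FeS2) = 131.4 / 119.97 = 1.0953 mol.
Reaction (1): FeS2→Fe2O3 ratio 4:2 ⇒ n(Fe2O3) = 0.54764 mol.
Reaction (2): Fe2O3→Fe ratio 1:2 ⇒ n(Fe) = 1.0953 mol.
Reaction (3): Fe→FeS ratio 1:1 ⇒ n(FeS) = 1.0953 mol.
Mass of FeS = 1.0953 × 87.91 = 96.286 g.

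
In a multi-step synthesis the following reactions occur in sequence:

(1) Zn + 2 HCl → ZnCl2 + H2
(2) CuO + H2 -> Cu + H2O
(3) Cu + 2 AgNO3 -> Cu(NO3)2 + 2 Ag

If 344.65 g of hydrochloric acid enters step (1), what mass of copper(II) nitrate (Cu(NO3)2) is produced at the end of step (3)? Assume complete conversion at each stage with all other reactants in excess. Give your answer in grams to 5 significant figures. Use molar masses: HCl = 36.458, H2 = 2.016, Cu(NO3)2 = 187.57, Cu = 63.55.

886.58 g

n(HCl) = 344.65 / 36.458 = 9.45334 mol.
Reaction (1): HCl→H2 ratio 2:1 ⇒ n(H2) = 4.72667 mol.
Reaction (2): H2→Cu ratio 1:1 ⇒ n(Cu) = 4.72667 mol.
Reaction (3): Cu→Cu(NO3)2 ratio 1:1 ⇒ n(Cu(NO3)2) = 4.72667 mol.
Mass of Cu(NO3)2 = 4.72667 × 187.57 = 886.582 g.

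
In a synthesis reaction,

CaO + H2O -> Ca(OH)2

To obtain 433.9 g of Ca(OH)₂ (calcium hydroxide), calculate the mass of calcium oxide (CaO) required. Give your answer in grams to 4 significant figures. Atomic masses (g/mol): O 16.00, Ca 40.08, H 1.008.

M(Ca(OH)2) = 40.08 + 2(16.00) + 2(1.008) = 74.096 g/mol.
M(CaO) = 40.08 + 16.00 = 56.08 g/mol.
n(Ca(OH)2) = 433.90 g / 74.096 g/mol = 5.8559 mol.
From the equation the Ca(OH)2:CaO mole ratio is 1:1, so n(CaO) = 5.8559 × 1/1 = 5.8559 mol.
Mass of CaO = 5.8559 mol × 56.08 g/mol = 328.40 g.

328.4 g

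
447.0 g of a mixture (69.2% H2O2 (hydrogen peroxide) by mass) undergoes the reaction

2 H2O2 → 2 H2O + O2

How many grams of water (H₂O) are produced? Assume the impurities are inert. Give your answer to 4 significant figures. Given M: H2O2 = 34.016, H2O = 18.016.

163.8 g

Mass of pure H2O2 = 447.0 g × 0.692 = 309.32 g.
n(H2O2) = 309.32 g / 34.016 g/mol = 9.0935 mol.
From the equation the H2O2:H2O mole ratio is 2:2, so n(H2O) = 9.0935 × 2/2 = 9.0935 mol.
Mass of H2O = 9.0935 mol × 18.016 g/mol = 163.83 g.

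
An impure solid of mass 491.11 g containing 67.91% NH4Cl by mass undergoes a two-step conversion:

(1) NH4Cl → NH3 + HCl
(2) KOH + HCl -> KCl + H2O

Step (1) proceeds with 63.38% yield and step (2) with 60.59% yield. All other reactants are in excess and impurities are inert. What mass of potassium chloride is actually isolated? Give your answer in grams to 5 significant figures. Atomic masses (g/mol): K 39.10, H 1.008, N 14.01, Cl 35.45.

178.49 g

Pure NH4Cl = 491.11 × 0.6791 = 333.513 g.
M(NH4Cl) = 14.01 + 4(1.008) + 35.45 = 53.492 g/mol.
M(KCl) = 39.10 + 35.45 = 74.55 g/mol.
n(NH4Cl) = 333.513 / 53.492 = 6.23482 mol.
Step 1 (NH4Cl:HCl = 1:1): theoretical n(HCl) = 6.23482 mol; at 63.38% yield, n(HCl) = 3.95163 mol.
Step 2 (HCl:KCl = 1:1): theoretical n(KCl) = 3.95163 mol, so theoretical mass = 3.95163 × 74.55 = 294.594 g.
At 60.59% yield, actual mass of KCl = 294.594 × 0.6059 = 178.494 g.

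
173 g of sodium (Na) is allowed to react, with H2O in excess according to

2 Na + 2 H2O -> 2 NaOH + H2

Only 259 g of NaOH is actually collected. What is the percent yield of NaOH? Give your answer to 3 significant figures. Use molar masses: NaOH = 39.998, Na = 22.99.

86.1 %

n(Na) = 173.0 g / 22.99 g/mol = 7.525 mol.
From the equation the Na:NaOH mole ratio is 2:2, so n(NaOH) = 7.525 × 2/2 = 7.525 mol.
Mass of NaOH = 7.525 mol × 39.998 g/mol = 301.0 g.
This is the theoretical yield. Percent yield = 259 g / 301.0 g × 100% = 86.05%.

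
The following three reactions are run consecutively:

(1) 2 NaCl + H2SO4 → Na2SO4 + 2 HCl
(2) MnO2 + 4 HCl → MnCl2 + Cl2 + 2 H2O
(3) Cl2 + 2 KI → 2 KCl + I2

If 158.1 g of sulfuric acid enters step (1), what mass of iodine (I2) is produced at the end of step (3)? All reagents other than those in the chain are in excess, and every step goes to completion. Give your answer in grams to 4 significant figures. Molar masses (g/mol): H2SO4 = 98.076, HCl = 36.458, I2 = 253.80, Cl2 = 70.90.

204.6 g

n(H2SO4) = 158.1 / 98.076 = 1.6120 mol.
Reaction (1): H2SO4→HCl ratio 1:2 ⇒ n(HCl) = 3.2240 mol.
Reaction (2): HCl→Cl2 ratio 4:1 ⇒ n(Cl2) = 0.80601 mol.
Reaction (3): Cl2→I2 ratio 1:1 ⇒ n(I2) = 0.80601 mol.
Mass of I2 = 0.80601 × 253.80 = 204.56 g.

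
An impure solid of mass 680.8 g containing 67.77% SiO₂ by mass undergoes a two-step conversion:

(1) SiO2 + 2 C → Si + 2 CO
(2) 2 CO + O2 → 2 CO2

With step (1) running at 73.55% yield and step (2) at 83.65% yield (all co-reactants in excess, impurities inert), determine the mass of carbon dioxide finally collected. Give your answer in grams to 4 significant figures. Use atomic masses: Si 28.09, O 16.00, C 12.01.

Pure SiO2 = 680.8 × 0.6777 = 461.38 g.
M(SiO2) = 28.09 + 2(16.00) = 60.09 g/mol.
M(CO2) = 12.01 + 2(16.00) = 44.01 g/mol.
n(SiO2) = 461.38 / 60.09 = 7.6781 mol.
Step 1 (SiO2:CO = 1:2): theoretical n(CO) = 15.356 mol; at 73.55% yield, n(CO) = 11.295 mol.
Step 2 (CO:CO2 = 2:2): theoretical n(CO2) = 11.295 mol, so theoretical mass = 11.295 × 44.01 = 497.07 g.
At 83.65% yield, actual mass of CO2 = 497.07 × 0.8365 = 415.80 g.

415.8 g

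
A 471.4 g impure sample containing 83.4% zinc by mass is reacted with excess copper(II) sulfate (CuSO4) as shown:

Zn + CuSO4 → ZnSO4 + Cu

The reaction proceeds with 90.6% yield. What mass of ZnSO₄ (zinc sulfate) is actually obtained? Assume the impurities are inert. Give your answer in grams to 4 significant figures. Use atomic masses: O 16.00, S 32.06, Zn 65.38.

Pure Zn available = 471.4 g × 0.834 = 393.15 g.
M(Zn) = 65.38 g/mol.
M(ZnSO4) = 65.38 + 32.06 + 4(16.00) = 161.44 g/mol.
n(Zn) = 393.15 g / 65.38 g/mol = 6.0133 mol.
From the equation the Zn:ZnSO4 mole ratio is 1:1, so n(ZnSO4) = 6.0133 × 1/1 = 6.0133 mol.
Mass of ZnSO4 = 6.0133 mol × 161.44 g/mol = 970.78 g.
Actual mass collected = 970.78 g × 0.906 = 879.53 g.

879.5 g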